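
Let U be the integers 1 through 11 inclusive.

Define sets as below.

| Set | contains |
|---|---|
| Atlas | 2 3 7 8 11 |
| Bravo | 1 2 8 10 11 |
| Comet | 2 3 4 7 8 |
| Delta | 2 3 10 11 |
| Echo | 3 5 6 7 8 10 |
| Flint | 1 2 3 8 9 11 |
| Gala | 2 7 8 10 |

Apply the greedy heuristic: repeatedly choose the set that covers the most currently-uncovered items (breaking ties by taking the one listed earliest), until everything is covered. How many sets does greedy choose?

3

Greedy: pick Echo (covers 6 new) → pick Flint (covers 4 new) → pick Comet (covers 1 new). Total picks: 3.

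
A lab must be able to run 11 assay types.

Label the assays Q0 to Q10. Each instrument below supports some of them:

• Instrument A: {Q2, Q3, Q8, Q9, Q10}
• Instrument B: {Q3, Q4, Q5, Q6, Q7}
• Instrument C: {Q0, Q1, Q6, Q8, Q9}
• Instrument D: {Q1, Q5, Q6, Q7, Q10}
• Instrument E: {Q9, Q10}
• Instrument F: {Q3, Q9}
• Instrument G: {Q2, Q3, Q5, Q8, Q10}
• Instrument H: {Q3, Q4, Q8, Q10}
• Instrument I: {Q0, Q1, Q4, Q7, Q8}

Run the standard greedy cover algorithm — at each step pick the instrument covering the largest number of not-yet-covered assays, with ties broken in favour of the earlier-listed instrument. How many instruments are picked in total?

Greedy: pick A (covers 5 new) → pick B (covers 4 new) → pick C (covers 2 new). Total picks: 3.

3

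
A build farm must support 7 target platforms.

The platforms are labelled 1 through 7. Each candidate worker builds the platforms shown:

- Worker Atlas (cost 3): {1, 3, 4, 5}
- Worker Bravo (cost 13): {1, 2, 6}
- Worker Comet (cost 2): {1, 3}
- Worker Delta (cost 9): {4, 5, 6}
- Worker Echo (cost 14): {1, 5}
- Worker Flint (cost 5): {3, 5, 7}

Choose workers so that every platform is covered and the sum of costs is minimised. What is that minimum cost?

Atlas, Bravo, Flint together cover every platform (Atlas ∪ Bravo ∪ Flint = {1, 2, 3, 4, 5, 6, 7}); total cost 3 + 13 + 5 = 21.
No covering selection has total cost below 21.

21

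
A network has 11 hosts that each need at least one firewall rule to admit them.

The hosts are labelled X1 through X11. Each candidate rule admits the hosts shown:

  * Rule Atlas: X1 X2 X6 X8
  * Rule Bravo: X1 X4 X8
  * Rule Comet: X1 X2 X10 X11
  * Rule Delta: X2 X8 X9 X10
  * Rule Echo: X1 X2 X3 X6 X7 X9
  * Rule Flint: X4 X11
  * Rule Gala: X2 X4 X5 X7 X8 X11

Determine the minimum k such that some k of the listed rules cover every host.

Delta and Echo and Gala together: Delta ∪ Echo ∪ Gala = {X1, X2, X3, X4, X5, X6, X7, X8, X9, X10, X11} — every host is covered.
Only Echo contains X3, so Echo is forced; the remaining 5 hosts need at least 2 more rules (each remaining rule adds at most 4) — so at least 3 rules are needed, and 3 is optimal.

3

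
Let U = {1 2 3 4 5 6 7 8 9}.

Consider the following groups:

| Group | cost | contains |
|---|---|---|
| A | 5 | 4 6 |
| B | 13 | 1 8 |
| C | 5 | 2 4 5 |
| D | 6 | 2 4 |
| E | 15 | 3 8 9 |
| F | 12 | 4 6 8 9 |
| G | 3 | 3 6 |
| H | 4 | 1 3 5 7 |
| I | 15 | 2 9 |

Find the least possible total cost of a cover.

C, F, H together cover every item (C ∪ F ∪ H = {1, 2, 3, 4, 5, 6, 7, 8, 9}); total cost 5 + 12 + 4 = 21.
The greedy pick H, A, C, F costs 26; no covering selection beats 21.

21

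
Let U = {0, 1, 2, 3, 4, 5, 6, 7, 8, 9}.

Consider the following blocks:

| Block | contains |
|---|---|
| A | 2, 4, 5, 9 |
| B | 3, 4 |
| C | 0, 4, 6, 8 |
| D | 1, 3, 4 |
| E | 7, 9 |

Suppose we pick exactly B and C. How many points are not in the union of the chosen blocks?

5

Union of B, C = {0, 3, 4, 6, 8}.
Not covered: 1, 2, 5, 7, 9 — 5 points.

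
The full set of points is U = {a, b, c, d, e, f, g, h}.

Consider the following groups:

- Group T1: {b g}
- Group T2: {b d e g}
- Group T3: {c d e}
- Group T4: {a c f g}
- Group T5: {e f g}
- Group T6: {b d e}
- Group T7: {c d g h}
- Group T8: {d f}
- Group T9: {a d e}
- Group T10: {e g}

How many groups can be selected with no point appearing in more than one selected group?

T8, T10 are pairwise disjoint (T8={d,f}; T10={e,g}).
Every remaining group overlaps one of these, and no 3 of the listed groups are pairwise disjoint, so 2 is the maximum.

2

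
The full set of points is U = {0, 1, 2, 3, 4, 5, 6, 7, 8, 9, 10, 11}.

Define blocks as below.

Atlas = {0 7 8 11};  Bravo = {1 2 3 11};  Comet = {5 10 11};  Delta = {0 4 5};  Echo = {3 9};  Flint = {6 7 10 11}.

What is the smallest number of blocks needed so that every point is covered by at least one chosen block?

Take {Atlas, Bravo, Delta, Echo, Flint}. Their union is {0, 1, 2, 3, 4, 5, 6, 7, 8, 9, 10, 11}, which is all 12 points.
No 4 of the 6 blocks cover everything (all 15 combinations miss at least one point), so 5 is optimal.

5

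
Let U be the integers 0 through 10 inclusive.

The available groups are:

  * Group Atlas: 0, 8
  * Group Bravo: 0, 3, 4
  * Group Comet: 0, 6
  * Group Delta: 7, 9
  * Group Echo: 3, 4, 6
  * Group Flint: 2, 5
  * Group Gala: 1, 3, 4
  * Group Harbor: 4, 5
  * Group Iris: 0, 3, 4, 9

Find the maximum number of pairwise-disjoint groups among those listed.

4

Comet, Delta, Flint, Gala are pairwise disjoint (Comet={0,6}; Delta={7,9}; Flint={2,5}; Gala={1,3,4}).
Every remaining group overlaps one of these, and no 5 of the listed groups are pairwise disjoint, so 4 is the maximum.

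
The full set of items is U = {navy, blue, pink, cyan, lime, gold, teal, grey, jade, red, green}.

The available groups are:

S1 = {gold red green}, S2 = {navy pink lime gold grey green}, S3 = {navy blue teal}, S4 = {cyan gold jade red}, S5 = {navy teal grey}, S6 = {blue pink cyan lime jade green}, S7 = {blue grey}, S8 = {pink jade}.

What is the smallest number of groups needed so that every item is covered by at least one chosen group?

Take {S2, S3, S4}. Their union is {navy, blue, pink, cyan, lime, gold, teal, grey, jade, red, green}, which is all 11 items.
No 2 of the 8 groups cover everything (all 28 combinations miss at least one item), so 3 is optimal.

3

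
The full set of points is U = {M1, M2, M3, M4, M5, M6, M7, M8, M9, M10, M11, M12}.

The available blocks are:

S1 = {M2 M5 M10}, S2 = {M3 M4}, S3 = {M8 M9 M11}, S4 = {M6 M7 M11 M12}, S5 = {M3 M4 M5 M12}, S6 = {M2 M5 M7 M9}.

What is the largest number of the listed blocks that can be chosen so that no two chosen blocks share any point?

S1, S2, S3 are pairwise disjoint (S1={M2,M5,M10}; S2={M3,M4}; S3={M8,M9,M11}).
Every remaining block overlaps one of these, and no 4 of the listed blocks are pairwise disjoint, so 3 is the maximum.

3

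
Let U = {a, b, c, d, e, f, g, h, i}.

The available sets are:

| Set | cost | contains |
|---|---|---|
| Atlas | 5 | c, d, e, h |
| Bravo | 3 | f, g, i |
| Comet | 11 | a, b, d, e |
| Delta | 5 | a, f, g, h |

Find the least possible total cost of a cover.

19

Atlas, Bravo, Comet together cover every element (Atlas ∪ Bravo ∪ Comet = {a, b, c, d, e, f, g, h, i}); total cost 5 + 3 + 11 = 19.
The greedy pick Bravo, Atlas, Delta, Comet costs 24; no covering selection beats 19.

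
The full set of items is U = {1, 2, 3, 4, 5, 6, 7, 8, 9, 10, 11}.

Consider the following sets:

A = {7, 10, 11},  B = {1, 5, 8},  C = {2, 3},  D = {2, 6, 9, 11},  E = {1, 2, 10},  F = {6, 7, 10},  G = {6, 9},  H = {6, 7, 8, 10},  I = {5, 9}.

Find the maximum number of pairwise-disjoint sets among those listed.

A, B, C, G are pairwise disjoint (A={7,10,11}; B={1,5,8}; C={2,3}; G={6,9}).
Every remaining set overlaps one of these, and no 5 of the listed sets are pairwise disjoint, so 4 is the maximum.

4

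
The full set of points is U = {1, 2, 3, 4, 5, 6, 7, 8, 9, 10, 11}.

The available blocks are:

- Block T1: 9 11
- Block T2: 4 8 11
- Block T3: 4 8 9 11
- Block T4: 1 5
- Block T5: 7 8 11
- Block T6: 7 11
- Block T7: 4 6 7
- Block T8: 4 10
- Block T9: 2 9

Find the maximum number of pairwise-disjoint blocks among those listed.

T4, T5, T8, T9 are pairwise disjoint (T4={1,5}; T5={7,8,11}; T8={4,10}; T9={2,9}).
Every remaining block overlaps one of these, and no 5 of the listed blocks are pairwise disjoint, so 4 is the maximum.

4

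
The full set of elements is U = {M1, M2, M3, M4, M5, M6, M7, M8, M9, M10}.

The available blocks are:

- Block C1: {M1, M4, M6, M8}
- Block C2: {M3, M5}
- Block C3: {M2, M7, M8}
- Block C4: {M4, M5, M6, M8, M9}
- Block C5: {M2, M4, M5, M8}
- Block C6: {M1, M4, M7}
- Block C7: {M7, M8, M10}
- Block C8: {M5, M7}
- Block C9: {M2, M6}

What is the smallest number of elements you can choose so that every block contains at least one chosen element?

3

H = {M5, M6, M7} meets every block (each contains at least one member of H), and |H| = 3.
The blocks C2, C7, C9 are pairwise disjoint, so any hitting set needs a separate element for each — at least 3. Hence 3 is optimal.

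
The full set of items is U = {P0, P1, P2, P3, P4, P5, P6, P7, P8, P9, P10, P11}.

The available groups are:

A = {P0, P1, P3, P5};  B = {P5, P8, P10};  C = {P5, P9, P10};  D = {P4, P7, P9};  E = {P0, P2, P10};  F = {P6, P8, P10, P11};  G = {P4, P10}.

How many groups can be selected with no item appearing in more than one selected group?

A, D, F are pairwise disjoint (A={P0,P1,P3,P5}; D={P4,P7,P9}; F={P6,P8,P10,P11}).
Every remaining group overlaps one of these, and no 4 of the listed groups are pairwise disjoint, so 3 is the maximum.

3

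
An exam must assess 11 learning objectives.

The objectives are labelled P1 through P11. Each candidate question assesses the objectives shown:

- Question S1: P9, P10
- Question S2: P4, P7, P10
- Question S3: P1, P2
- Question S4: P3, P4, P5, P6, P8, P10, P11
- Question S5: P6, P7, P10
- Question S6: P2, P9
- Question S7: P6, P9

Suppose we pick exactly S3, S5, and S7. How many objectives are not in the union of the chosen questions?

Union of S3, S5, S7 = {P1, P2, P6, P7, P9, P10}.
Not covered: P3, P4, P5, P8, P11 — 5 objectives.

5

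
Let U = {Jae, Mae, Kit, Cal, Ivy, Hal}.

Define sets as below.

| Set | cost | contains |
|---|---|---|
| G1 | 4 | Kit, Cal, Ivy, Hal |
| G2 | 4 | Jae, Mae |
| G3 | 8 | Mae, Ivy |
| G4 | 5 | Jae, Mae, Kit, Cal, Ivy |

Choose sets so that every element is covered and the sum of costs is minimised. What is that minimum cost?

8

G1, G2 together cover every element (G1 ∪ G2 = {Jae, Mae, Kit, Cal, Ivy, Hal}); total cost 4 + 4 = 8.
No covering selection has total cost below 8.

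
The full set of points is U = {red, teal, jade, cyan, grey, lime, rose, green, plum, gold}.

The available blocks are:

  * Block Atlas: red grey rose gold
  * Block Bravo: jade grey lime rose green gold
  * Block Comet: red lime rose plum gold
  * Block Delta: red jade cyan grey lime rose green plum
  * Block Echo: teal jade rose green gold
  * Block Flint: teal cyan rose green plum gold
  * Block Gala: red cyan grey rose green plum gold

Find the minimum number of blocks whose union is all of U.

2

Delta and Echo cover everything between them: the union {red, teal, jade, cyan, grey, lime, rose, green, plum, gold} is all of U.
No single block has all 10 points (the largest, Delta, has 8), so 2 is optimal.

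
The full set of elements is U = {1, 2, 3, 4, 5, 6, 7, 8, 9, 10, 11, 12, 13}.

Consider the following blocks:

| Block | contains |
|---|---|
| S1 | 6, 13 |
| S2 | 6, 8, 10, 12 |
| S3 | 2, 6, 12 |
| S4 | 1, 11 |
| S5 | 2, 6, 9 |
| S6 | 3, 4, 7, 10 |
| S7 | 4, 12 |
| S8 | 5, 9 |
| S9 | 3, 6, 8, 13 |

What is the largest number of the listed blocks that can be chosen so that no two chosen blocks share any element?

4

S3, S4, S6, S8 are pairwise disjoint (S3={2,6,12}; S4={1,11}; S6={3,4,7,10}; S8={5,9}).
Every remaining block overlaps one of these, and no 5 of the listed blocks are pairwise disjoint, so 4 is the maximum.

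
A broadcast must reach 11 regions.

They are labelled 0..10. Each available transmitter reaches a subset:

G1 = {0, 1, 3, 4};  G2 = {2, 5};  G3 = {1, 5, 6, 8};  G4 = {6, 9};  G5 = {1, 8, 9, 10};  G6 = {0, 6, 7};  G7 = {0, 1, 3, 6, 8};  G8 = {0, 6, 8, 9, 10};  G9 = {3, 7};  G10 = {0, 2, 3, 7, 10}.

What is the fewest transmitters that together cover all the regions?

4

G1 and G3 and G8 and G10 together: G1 ∪ G3 ∪ G8 ∪ G10 = {0, 1, 2, 3, 4, 5, 6, 7, 8, 9, 10} — every region is covered.
No 3 of the 10 transmitters cover everything (all 120 combinations miss at least one region), so 4 is optimal.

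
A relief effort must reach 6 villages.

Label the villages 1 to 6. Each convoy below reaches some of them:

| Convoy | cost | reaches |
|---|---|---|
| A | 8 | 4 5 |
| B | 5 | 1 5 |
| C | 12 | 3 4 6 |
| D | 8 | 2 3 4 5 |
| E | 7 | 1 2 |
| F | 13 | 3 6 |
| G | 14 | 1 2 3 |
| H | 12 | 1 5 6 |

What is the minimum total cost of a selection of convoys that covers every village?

20

D, H together cover every village (D ∪ H = {1, 2, 3, 4, 5, 6}); total cost 8 + 12 = 20.
The greedy pick D, B, C costs 25; no covering selection beats 20.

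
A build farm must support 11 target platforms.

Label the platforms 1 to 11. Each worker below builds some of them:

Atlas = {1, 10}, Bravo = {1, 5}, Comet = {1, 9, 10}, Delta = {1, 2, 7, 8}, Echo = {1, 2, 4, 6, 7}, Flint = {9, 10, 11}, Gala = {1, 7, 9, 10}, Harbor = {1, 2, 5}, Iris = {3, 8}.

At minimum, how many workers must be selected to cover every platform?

Take {Echo, Flint, Harbor, Iris}. Their union is {1, 2, 3, 4, 5, 6, 7, 8, 9, 10, 11}, which is all 11 platforms.
No 3 of the 9 workers cover everything (all 84 combinations miss at least one platform), so 4 is optimal.

4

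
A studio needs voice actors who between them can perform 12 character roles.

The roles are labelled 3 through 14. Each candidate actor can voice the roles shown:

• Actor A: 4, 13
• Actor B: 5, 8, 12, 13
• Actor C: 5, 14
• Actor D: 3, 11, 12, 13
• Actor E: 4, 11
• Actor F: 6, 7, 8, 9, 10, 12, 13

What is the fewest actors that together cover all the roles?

C and D and E and F together: C ∪ D ∪ E ∪ F = {3, 4, 5, 6, 7, 8, 9, 10, 11, 12, 13, 14} — every role is covered.
Only F contains 6, so F is forced; the remaining 5 roles need at least 3 more actors (each remaining actor adds at most 2) — so at least 4 actors are needed, and 4 is optimal.

4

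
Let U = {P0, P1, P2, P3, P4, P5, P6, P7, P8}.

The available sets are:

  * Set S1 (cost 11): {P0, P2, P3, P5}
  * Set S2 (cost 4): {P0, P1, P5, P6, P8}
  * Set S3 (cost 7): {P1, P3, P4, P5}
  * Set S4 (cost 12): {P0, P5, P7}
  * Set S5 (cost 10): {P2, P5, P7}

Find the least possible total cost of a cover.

21

S2, S3, S5 together cover every point (S2 ∪ S3 ∪ S5 = {P0, P1, P2, P3, P4, P5, P6, P7, P8}); total cost 4 + 7 + 10 = 21.
No covering selection has total cost below 21.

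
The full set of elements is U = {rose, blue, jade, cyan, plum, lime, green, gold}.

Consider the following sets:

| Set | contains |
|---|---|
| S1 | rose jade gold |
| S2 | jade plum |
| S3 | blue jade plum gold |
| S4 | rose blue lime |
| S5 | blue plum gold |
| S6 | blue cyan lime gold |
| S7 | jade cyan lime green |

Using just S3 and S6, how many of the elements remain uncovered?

Union of S3, S6 = {blue, jade, cyan, plum, lime, gold}.
Not covered: rose, green — 2 elements.

2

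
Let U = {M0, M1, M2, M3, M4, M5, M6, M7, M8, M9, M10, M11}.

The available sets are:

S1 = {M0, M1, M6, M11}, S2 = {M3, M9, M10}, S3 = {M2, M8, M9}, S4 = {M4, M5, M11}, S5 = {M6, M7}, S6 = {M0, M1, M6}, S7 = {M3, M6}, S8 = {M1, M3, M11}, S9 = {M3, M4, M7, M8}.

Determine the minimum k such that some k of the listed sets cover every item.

5

Take {S2, S3, S4, S6, S9}. Their union is {M0, M1, M2, M3, M4, M5, M6, M7, M8, M9, M10, M11}, which is all 12 items.
No 4 of the 9 sets cover everything (all 126 combinations miss at least one item), so 5 is optimal.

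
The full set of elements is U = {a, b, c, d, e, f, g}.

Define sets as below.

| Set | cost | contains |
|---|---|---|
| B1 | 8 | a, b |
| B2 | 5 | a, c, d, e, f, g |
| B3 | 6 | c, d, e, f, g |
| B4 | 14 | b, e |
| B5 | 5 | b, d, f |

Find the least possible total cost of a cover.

B2, B5 together cover every element (B2 ∪ B5 = {a, b, c, d, e, f, g}); total cost 5 + 5 = 10.
No covering selection has total cost below 10.

10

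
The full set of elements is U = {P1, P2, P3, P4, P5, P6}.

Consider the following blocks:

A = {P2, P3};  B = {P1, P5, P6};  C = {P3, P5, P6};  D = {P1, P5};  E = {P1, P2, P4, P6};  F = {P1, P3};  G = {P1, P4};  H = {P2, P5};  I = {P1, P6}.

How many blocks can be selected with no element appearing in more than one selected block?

A, G are pairwise disjoint (A={P2,P3}; G={P1,P4}).
Every remaining block overlaps one of these, and no 3 of the listed blocks are pairwise disjoint, so 2 is the maximum.

2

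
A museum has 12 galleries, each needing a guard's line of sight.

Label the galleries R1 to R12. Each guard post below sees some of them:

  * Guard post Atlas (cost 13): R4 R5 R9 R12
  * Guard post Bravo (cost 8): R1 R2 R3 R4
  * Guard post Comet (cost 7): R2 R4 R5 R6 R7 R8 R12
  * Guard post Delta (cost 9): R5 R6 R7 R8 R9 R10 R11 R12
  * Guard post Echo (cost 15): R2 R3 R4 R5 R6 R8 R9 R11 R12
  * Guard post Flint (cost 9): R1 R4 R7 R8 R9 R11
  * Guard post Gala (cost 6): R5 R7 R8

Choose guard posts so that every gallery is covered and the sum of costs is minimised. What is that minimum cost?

17

Bravo, Delta together cover every gallery (Bravo ∪ Delta = {R1, R2, R3, R4, R5, R6, R7, R8, R9, R10, R11, R12}); total cost 8 + 9 = 17.
The greedy pick Comet, Delta, Bravo costs 24; no covering selection beats 17.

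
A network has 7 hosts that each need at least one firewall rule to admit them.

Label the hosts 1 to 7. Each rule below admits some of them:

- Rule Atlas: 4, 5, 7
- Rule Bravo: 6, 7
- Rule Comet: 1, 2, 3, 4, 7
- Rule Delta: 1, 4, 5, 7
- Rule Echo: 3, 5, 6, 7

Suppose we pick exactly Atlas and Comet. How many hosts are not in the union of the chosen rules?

Union of Atlas, Comet = {1, 2, 3, 4, 5, 7}.
Not covered: 6 — 1 host.

1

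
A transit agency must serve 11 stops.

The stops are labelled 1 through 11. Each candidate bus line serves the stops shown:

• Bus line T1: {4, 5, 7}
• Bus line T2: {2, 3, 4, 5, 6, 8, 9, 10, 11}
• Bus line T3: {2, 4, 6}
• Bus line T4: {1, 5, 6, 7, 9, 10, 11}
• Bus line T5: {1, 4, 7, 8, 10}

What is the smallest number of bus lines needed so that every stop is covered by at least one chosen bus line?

Take {T2, T4}. Their union is {1, 2, 3, 4, 5, 6, 7, 8, 9, 10, 11}, which is all 11 stops.
No single bus line has all 11 stops (the largest, T2, has 9), so 2 is optimal.

2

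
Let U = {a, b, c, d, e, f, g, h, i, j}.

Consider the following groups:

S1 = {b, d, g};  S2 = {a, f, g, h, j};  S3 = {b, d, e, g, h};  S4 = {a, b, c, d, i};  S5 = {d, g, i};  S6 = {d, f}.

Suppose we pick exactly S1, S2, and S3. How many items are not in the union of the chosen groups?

2

Union of S1, S2, S3 = {a, b, d, e, f, g, h, j}.
Not covered: c, i — 2 items.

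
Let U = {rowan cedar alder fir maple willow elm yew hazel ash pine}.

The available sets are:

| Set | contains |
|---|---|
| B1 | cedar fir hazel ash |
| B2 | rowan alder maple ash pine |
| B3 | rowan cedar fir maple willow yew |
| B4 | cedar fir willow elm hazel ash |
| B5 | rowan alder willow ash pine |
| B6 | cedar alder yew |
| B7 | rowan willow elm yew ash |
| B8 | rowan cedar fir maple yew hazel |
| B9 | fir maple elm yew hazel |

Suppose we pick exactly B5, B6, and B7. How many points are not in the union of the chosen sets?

Union of B5, B6, B7 = {rowan, cedar, alder, willow, elm, yew, ash, pine}.
Not covered: fir, maple, hazel — 3 points.

3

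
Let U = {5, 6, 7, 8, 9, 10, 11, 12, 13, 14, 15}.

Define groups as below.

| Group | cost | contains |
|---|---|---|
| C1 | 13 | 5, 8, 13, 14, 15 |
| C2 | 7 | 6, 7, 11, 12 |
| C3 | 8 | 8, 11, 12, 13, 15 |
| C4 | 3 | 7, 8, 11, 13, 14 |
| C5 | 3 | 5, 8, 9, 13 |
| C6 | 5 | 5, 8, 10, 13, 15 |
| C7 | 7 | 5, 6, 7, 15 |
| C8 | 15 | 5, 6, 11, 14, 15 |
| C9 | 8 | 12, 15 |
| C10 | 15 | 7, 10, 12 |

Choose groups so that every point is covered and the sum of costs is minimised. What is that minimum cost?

18

C2, C4, C5, C6 together cover every point (C2 ∪ C4 ∪ C5 ∪ C6 = {5, 6, 7, 8, 9, 10, 11, 12, 13, 14, 15}); total cost 7 + 3 + 3 + 5 = 18.
No covering selection has total cost below 18.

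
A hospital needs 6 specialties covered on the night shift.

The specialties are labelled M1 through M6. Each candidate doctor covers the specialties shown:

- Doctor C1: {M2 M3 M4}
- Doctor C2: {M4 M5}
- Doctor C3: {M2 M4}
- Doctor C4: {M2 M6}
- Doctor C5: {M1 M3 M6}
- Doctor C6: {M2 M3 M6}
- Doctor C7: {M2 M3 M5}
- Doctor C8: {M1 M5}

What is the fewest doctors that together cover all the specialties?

Take {C2, C3, C5}. Their union is {M1, M2, M3, M4, M5, M6}, which is all 6 specialties.
No 2 of the 8 doctors cover everything (all 28 combinations miss at least one specialty), so 3 is optimal.

3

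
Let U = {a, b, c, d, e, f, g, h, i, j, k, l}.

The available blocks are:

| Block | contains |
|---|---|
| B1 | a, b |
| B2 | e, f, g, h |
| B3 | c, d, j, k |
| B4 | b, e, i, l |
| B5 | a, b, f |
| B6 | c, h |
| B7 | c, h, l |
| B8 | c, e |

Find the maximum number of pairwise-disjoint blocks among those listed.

B1, B2, B3 are pairwise disjoint (B1={a,b}; B2={e,f,g,h}; B3={c,d,j,k}).
Every remaining block overlaps one of these, and no 4 of the listed blocks are pairwise disjoint, so 3 is the maximum.

3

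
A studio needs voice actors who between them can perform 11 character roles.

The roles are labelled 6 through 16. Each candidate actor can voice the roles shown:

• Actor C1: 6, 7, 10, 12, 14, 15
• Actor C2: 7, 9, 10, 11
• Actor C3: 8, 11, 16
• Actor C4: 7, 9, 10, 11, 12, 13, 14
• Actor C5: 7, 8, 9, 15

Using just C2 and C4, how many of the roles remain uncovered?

4

Union of C2, C4 = {7, 9, 10, 11, 12, 13, 14}.
Not covered: 6, 8, 15, 16 — 4 roles.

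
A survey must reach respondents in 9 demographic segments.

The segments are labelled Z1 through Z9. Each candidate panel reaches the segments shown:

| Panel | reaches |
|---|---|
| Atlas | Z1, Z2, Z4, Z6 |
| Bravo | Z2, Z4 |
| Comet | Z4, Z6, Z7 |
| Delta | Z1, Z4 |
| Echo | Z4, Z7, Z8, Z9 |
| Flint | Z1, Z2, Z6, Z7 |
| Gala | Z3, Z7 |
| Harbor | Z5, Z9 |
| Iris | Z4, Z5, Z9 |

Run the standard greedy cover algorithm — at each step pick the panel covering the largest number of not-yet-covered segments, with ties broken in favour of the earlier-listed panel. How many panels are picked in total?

Greedy: pick Atlas (covers 4 new) → pick Echo (covers 3 new) → pick Gala (covers 1 new) → pick Harbor (covers 1 new). Total picks: 4.

4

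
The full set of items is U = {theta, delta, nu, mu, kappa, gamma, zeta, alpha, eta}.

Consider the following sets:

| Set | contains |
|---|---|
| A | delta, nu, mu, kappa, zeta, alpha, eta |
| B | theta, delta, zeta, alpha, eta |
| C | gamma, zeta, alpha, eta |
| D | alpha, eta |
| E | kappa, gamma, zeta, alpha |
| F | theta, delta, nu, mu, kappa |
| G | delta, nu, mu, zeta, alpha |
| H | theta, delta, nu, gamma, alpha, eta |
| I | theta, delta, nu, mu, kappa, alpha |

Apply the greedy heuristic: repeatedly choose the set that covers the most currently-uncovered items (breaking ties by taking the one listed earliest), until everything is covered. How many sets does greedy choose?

2

Greedy: pick A (covers 7 new) → pick H (covers 2 new). Total picks: 2.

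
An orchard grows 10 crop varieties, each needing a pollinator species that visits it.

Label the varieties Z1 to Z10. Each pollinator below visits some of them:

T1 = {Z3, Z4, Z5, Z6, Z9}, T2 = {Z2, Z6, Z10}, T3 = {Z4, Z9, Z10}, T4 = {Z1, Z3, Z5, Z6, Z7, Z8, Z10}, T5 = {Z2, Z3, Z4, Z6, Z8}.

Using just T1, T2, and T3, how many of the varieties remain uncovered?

3

Union of T1, T2, T3 = {Z2, Z3, Z4, Z5, Z6, Z9, Z10}.
Not covered: Z1, Z7, Z8 — 3 varieties.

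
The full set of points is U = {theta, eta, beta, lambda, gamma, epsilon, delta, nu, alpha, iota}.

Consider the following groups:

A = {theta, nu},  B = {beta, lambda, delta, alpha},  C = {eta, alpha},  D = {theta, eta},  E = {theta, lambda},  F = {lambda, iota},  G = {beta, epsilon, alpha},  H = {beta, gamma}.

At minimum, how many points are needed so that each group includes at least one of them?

4

Take T = {theta, beta, alpha, iota}. Each listed group contains at least one of these, so T is a hitting set of size 4.
The groups A, C, F, H are pairwise disjoint, so any hitting set needs a separate point for each — at least 4. Hence 4 is optimal.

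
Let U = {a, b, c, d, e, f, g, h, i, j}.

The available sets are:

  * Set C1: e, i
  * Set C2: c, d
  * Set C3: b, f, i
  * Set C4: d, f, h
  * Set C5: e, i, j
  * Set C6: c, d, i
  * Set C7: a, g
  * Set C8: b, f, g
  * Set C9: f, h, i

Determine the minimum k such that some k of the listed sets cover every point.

C2 and C3 and C5 and C7 and C9 together: C2 ∪ C3 ∪ C5 ∪ C7 ∪ C9 = {a, b, c, d, e, f, g, h, i, j} — every point is covered.
No 4 of the 9 sets cover everything (all 126 combinations miss at least one point), so 5 is optimal.

5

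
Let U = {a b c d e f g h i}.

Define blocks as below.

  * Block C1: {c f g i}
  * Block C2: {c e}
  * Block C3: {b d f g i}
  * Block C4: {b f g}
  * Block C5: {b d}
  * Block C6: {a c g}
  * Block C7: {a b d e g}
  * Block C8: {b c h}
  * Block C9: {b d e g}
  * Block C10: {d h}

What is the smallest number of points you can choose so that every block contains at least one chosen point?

3

T = {b, c, d} meets every block (each contains at least one member of T), and |T| = 3.
The blocks C2, C4, C10 are pairwise disjoint, so any hitting set needs a separate point for each — at least 3. Hence 3 is optimal.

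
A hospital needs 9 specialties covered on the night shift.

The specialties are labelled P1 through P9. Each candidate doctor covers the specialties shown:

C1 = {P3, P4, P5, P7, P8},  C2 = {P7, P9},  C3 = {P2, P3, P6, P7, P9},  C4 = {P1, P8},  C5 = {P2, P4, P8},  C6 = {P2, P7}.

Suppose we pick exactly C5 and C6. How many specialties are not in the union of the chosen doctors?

Union of C5, C6 = {P2, P4, P7, P8}.
Not covered: P1, P3, P5, P6, P9 — 5 specialties.

5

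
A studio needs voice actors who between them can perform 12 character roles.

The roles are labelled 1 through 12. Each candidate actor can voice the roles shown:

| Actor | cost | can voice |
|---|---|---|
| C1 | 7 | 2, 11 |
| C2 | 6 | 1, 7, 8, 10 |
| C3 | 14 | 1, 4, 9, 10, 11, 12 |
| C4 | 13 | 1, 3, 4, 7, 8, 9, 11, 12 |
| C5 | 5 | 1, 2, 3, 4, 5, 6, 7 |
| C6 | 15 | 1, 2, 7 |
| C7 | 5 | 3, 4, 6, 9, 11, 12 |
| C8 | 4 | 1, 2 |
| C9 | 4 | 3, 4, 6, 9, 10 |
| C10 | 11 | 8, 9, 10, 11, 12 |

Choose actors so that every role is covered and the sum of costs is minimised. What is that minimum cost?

C5, C10 together cover every role (C5 ∪ C10 = {1, 2, 3, 4, 5, 6, 7, 8, 9, 10, 11, 12}); total cost 5 + 11 = 16.
No covering selection has total cost below 16.

16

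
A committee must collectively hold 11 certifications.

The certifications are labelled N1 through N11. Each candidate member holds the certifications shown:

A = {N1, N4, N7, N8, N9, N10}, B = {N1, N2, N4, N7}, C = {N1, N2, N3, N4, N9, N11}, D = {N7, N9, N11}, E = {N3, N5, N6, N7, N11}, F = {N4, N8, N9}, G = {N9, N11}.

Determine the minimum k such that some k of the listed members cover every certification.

3

A and C and E together: A ∪ C ∪ E = {N1, N2, N3, N4, N5, N6, N7, N8, N9, N10, N11} — every certification is covered.
Only E contains N5, so E is forced; the remaining 6 certifications need at least 2 more members (each remaining member adds at most 5) — so at least 3 members are needed, and 3 is optimal.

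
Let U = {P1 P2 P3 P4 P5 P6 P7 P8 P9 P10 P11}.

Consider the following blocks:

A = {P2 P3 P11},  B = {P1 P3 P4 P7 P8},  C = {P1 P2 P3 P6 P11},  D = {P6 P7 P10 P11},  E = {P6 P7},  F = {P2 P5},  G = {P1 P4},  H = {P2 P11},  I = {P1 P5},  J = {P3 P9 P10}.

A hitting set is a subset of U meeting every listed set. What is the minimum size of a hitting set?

4

The 4 elements {P1, P2, P7, P9} hit every block.
The blocks E, H, I, J are pairwise disjoint, so any hitting set needs a separate element for each — at least 4. Hence 4 is optimal.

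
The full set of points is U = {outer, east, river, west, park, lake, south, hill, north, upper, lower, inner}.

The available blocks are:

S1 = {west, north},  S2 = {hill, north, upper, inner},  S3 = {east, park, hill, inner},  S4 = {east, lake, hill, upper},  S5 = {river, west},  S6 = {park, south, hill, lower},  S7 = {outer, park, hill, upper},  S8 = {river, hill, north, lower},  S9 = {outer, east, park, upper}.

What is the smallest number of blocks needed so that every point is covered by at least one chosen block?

Take {S2, S4, S5, S6, S7}. Their union is {outer, east, river, west, park, lake, south, hill, north, upper, lower, inner}, which is all 12 points.
No 4 of the 9 blocks cover everything (all 126 combinations miss at least one point), so 5 is optimal.

5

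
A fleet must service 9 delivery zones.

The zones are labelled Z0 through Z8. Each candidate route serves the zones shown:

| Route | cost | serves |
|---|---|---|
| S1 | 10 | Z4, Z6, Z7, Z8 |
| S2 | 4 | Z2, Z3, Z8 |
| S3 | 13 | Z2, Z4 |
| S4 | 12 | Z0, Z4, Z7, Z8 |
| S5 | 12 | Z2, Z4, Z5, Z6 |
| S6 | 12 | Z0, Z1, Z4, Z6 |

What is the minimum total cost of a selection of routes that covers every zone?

S1, S2, S5, S6 together cover every zone (S1 ∪ S2 ∪ S5 ∪ S6 = {Z0, Z1, Z2, Z3, Z4, Z5, Z6, Z7, Z8}); total cost 10 + 4 + 12 + 12 = 38.
No covering selection has total cost below 38.

38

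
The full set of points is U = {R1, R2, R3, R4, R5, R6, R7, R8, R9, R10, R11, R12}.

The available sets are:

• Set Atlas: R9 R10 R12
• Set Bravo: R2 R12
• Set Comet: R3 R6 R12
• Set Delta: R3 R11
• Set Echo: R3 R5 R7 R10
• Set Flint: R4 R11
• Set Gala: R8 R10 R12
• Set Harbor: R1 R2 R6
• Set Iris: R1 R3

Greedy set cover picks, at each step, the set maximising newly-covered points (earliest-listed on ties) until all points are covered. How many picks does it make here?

5

Greedy: pick Echo (covers 4 new) → pick Harbor (covers 3 new) → pick Atlas (covers 2 new) → pick Flint (covers 2 new) → pick Gala (covers 1 new). Total picks: 5.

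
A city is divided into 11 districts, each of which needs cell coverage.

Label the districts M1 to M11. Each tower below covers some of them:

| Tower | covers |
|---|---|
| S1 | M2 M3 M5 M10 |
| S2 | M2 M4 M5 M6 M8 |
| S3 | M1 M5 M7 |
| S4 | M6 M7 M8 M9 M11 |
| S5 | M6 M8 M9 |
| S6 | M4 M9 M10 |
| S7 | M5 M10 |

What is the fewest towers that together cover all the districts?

Take {S1, S2, S3, S4}. Their union is {M1, M2, M3, M4, M5, M6, M7, M8, M9, M10, M11}, which is all 11 districts.
No 3 of the 7 towers cover everything (all 35 combinations miss at least one district), so 4 is optimal.

4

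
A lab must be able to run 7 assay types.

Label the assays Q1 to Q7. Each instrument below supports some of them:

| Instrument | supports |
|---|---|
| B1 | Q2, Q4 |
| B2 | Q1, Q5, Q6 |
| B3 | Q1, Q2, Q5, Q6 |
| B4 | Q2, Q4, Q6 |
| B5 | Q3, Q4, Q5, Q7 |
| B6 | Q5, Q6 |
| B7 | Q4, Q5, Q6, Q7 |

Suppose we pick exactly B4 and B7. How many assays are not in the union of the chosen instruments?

Union of B4, B7 = {Q2, Q4, Q5, Q6, Q7}.
Not covered: Q1, Q3 — 2 assays.

2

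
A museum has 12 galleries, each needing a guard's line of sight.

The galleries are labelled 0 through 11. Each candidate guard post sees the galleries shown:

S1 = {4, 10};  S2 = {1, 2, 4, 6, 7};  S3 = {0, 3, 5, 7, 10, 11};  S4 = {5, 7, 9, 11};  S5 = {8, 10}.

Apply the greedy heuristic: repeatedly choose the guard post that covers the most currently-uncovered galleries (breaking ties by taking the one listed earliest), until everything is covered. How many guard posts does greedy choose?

4

Greedy: pick S3 (covers 6 new) → pick S2 (covers 4 new) → pick S4 (covers 1 new) → pick S5 (covers 1 new). Total picks: 4.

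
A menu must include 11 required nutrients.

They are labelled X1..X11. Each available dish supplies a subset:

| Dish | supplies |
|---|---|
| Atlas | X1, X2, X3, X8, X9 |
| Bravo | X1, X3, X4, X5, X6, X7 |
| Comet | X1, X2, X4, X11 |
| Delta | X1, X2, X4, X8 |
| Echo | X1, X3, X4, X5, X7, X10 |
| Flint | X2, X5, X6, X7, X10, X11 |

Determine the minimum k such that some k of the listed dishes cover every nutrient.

3

Atlas and Delta and Flint together: Atlas ∪ Delta ∪ Flint = {X1, X2, X3, X4, X5, X6, X7, X8, X9, X10, X11} — every nutrient is covered.
Only Atlas contains X9, so Atlas is forced; the remaining 6 nutrients need at least 2 more dishes (each remaining dish adds at most 5) — so at least 3 dishes are needed, and 3 is optimal.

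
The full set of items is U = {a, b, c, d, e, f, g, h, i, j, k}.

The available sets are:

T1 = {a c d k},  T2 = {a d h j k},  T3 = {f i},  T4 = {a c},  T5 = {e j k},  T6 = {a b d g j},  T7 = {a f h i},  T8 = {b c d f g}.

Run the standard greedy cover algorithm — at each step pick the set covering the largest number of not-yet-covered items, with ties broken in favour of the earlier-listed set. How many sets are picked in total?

Greedy: pick T2 (covers 5 new) → pick T8 (covers 4 new) → pick T3 (covers 1 new) → pick T5 (covers 1 new). Total picks: 4.
(The true minimum cover uses only 3 sets, so greedy is not optimal here.)

4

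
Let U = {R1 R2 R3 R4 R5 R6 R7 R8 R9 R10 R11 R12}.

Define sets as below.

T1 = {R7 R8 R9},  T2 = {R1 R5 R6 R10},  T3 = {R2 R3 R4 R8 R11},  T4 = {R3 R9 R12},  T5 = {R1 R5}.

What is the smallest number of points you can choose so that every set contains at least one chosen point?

H = {R1, R3, R8} meets every set (each contains at least one member of H), and |H| = 3.
No choice of 2 points meets every set, so 3 is the minimum.

3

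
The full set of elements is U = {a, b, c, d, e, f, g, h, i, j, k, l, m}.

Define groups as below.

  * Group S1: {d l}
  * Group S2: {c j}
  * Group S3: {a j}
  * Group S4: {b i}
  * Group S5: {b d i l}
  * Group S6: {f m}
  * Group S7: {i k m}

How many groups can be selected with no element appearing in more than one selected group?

S1, S3, S4, S6 are pairwise disjoint (S1={d,l}; S3={a,j}; S4={b,i}; S6={f,m}).
Every remaining group overlaps one of these, and no 5 of the listed groups are pairwise disjoint, so 4 is the maximum.

4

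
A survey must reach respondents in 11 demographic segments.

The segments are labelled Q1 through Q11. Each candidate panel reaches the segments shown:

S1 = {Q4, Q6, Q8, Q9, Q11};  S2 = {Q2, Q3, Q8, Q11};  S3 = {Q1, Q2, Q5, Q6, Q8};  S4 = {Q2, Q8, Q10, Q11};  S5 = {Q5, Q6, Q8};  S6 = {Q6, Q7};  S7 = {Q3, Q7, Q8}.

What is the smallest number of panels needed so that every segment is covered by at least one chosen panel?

S1 and S3 and S4 and S7 together: S1 ∪ S3 ∪ S4 ∪ S7 = {Q1, Q2, Q3, Q4, Q5, Q6, Q7, Q8, Q9, Q10, Q11} — every segment is covered.
Only S4 contains Q10, so S4 is forced; the remaining 7 segments need at least 3 more panels (each remaining panel adds at most 3) — so at least 4 panels are needed, and 4 is optimal.

4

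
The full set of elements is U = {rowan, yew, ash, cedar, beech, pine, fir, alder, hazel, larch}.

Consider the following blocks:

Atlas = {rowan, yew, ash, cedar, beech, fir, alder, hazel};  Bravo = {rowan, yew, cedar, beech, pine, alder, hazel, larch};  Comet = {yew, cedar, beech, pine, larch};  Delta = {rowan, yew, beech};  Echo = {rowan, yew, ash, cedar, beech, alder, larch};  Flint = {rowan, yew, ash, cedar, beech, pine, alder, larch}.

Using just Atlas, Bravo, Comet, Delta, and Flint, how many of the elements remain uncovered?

Union of Atlas, Bravo, Comet, Delta, Flint = {rowan, yew, ash, cedar, beech, pine, fir, alder, hazel, larch} — that's every element, so 0 are uncovered.

0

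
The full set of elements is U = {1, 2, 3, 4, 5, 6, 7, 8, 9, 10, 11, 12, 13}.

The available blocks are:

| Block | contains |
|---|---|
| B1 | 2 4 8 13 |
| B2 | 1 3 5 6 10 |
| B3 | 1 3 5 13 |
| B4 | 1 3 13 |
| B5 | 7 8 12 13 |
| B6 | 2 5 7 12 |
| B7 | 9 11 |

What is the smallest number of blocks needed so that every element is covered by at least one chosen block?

Take {B1, B2, B5, B7}. Their union is {1, 2, 3, 4, 5, 6, 7, 8, 9, 10, 11, 12, 13}, which is all 13 elements.
Only B7 contains 9, so B7 is forced; the remaining 11 elements need at least 3 more blocks (each remaining block adds at most 5) — so at least 4 blocks are needed, and 4 is optimal.

4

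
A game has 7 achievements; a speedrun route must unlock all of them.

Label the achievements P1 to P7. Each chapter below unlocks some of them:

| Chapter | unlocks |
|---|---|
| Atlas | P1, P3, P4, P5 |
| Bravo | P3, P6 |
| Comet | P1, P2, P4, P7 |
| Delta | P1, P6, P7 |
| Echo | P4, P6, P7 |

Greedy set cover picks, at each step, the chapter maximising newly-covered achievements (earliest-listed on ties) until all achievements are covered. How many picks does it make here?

Greedy: pick Atlas (covers 4 new) → pick Comet (covers 2 new) → pick Bravo (covers 1 new). Total picks: 3.

3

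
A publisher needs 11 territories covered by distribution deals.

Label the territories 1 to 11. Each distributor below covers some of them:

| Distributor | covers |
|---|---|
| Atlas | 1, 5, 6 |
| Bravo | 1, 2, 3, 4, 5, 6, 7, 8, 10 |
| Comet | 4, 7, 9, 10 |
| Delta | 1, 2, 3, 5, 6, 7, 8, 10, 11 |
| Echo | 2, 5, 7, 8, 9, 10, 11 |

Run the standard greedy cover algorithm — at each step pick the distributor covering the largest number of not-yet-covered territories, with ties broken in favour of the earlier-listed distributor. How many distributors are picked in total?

2

Greedy: pick Bravo (covers 9 new) → pick Echo (covers 2 new). Total picks: 2.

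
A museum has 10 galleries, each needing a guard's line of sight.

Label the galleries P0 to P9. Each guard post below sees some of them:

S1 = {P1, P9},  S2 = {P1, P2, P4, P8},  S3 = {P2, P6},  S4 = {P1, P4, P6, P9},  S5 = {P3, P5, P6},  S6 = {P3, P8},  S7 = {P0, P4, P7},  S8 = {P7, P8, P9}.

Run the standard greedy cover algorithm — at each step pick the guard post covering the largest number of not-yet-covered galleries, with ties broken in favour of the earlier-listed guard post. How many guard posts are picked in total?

Greedy: pick S2 (covers 4 new) → pick S5 (covers 3 new) → pick S7 (covers 2 new) → pick S1 (covers 1 new). Total picks: 4.

4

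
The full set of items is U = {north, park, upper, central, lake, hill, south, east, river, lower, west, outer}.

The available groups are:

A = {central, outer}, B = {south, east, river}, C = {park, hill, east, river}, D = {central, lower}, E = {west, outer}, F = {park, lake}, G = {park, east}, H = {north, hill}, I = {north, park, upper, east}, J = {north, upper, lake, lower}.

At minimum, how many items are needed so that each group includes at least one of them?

The 5 items {north, park, central, east, west} hit every group.
The groups B, D, E, F, H are pairwise disjoint, so any hitting set needs a separate item for each — at least 5. Hence 5 is optimal.

5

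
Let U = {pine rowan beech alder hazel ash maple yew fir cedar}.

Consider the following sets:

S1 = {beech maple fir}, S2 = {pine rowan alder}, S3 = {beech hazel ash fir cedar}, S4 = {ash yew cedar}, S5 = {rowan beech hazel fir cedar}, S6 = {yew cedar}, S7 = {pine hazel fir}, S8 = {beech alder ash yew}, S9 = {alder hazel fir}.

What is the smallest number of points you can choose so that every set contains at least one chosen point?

3

H = {rowan, yew, fir} meets every set (each contains at least one member of H), and |H| = 3.
The sets S1, S2, S4 are pairwise disjoint, so any hitting set needs a separate point for each — at least 3. Hence 3 is optimal.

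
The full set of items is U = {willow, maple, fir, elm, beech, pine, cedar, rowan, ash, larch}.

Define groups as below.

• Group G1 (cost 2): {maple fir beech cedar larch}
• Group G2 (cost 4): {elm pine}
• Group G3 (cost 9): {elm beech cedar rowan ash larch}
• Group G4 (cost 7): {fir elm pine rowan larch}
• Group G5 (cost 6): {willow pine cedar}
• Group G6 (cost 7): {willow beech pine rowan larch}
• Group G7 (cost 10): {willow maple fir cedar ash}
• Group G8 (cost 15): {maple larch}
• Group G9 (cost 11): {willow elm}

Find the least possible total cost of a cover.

17

G1, G3, G5 together cover every item (G1 ∪ G3 ∪ G5 = {willow, maple, fir, elm, beech, pine, cedar, rowan, ash, larch}); total cost 2 + 9 + 6 = 17.
The greedy pick G1, G2, G6, G3 costs 22; no covering selection beats 17.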